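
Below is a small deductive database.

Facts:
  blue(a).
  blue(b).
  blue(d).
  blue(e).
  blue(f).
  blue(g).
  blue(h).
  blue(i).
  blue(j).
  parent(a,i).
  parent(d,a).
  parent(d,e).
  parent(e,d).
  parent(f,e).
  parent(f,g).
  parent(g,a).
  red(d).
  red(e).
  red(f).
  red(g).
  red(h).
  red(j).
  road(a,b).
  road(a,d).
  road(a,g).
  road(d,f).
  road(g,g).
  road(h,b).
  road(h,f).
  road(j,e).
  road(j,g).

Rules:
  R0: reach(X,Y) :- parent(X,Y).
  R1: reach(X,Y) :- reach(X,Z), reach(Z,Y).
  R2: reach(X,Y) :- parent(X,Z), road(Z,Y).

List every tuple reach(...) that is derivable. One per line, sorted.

round 1: derive reach(a,i) via R0 from parent(a,i)
round 1: derive reach(d,a) via R0 from parent(d,a)
round 1: derive reach(d,e) via R0 from parent(d,e)
round 1: derive reach(e,d) via R0 from parent(e,d)
round 1: derive reach(f,e) via R0 from parent(f,e)
round 1: derive reach(f,g) via R0 from parent(f,g)
round 1: derive reach(g,a) via R0 from parent(g,a)
round 1: derive reach(d,b) via R2 from parent(d,a), road(a,b)
round 1: derive reach(d,d) via R2 from parent(d,a), road(a,d)
round 1: derive reach(d,g) via R2 from parent(d,a), road(a,g)
round 1: derive reach(e,f) via R2 from parent(e,d), road(d,f)
round 1: derive reach(g,b) via R2 from parent(g,a), road(a,b)
round 1: derive reach(g,d) via R2 from parent(g,a), road(a,d)
round 1: derive reach(g,g) via R2 from parent(g,a), road(a,g)
round 2: derive reach(d,f) via R1 from reach(d,e), reach(e,f)
round 2: derive reach(d,i) via R1 from reach(d,a), reach(a,i)
round 2: derive reach(e,a) via R1 from reach(e,d), reach(d,a)
round 2: derive reach(e,b) via R1 from reach(e,d), reach(d,b)
round 2: derive reach(e,e) via R1 from reach(e,d), reach(d,e)
round 2: derive reach(e,g) via R1 from reach(e,d), reach(d,g)
round 2: derive reach(f,a) via R1 from reach(f,g), reach(g,a)
round 2: derive reach(f,b) via R1 from reach(f,g), reach(g,b)
round 2: derive reach(f,d) via R1 from reach(f,e), reach(e,d)
round 2: derive reach(f,f) via R1 from reach(f,e), reach(e,f)
round 2: derive reach(g,e) via R1 from reach(g,d), reach(d,e)
round 2: derive reach(g,i) via R1 from reach(g,a), reach(a,i)
round 3: derive reach(e,i) via R1 from reach(e,a), reach(a,i)
round 3: derive reach(f,i) via R1 from reach(f,a), reach(a,i)
round 3: derive reach(g,f) via R1 from reach(g,d), reach(d,f)

reach(a,i)
reach(d,a)
reach(d,b)
reach(d,d)
reach(d,e)
reach(d,f)
reach(d,g)
reach(d,i)
reach(e,a)
reach(e,b)
reach(e,d)
reach(e,e)
reach(e,f)
reach(e,g)
reach(e,i)
reach(f,a)
reach(f,b)
reach(f,d)
reach(f,e)
reach(f,f)
reach(f,g)
reach(f,i)
reach(g,a)
reach(g,b)
reach(g,d)
reach(g,e)
reach(g,f)
reach(g,g)
reach(g,i)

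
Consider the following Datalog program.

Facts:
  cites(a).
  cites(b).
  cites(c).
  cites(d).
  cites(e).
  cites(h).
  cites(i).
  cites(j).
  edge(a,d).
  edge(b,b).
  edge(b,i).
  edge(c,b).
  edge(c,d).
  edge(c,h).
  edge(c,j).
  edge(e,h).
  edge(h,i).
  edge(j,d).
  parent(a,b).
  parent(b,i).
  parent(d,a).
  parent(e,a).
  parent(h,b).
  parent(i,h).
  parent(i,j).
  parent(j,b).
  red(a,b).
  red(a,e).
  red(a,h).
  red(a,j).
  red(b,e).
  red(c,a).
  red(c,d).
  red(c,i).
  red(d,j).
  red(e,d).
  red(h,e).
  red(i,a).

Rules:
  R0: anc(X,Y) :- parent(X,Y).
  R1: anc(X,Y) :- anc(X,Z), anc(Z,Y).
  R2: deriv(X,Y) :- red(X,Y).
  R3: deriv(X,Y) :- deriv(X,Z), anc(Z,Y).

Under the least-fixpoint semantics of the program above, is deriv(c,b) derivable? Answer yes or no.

round 1: derive anc(a,b) via R0 from parent(a,b)
round 1: derive anc(b,i) via R0 from parent(b,i)
round 1: derive anc(d,a) via R0 from parent(d,a)
round 1: derive anc(e,a) via R0 from parent(e,a)
round 1: derive anc(h,b) via R0 from parent(h,b)
round 1: derive anc(i,h) via R0 from parent(i,h)
round 1: derive anc(i,j) via R0 from parent(i,j)
round 1: derive anc(j,b) via R0 from parent(j,b)
round 1: derive deriv(a,b) via R2 from red(a,b)
round 1: derive deriv(a,e) via R2 from red(a,e)
round 1: derive deriv(a,h) via R2 from red(a,h)
round 1: derive deriv(a,j) via R2 from red(a,j)
round 1: derive deriv(b,e) via R2 from red(b,e)
round 1: derive deriv(c,a) via R2 from red(c,a)
round 1: derive deriv(c,d) via R2 from red(c,d)
round 1: derive deriv(c,i) via R2 from red(c,i)
round 1: derive deriv(d,j) via R2 from red(d,j)
round 1: derive deriv(e,d) via R2 from red(e,d)
round 1: derive deriv(h,e) via R2 from red(h,e)
round 1: derive deriv(i,a) via R2 from red(i,a)
round 2: derive anc(a,i) via R1 from anc(a,b), anc(b,i)
round 2: derive anc(b,h) via R1 from anc(b,i), anc(i,h)
round 2: derive anc(b,j) via R1 from anc(b,i), anc(i,j)
round 2: derive anc(d,b) via R1 from anc(d,a), anc(a,b)
round 2: derive anc(e,b) via R1 from anc(e,a), anc(a,b)
round 2: derive anc(h,i) via R1 from anc(h,b), anc(b,i)
round 2: derive anc(i,b) via R1 from anc(i,h), anc(h,b)
round 2: derive anc(j,i) via R1 from anc(j,b), anc(b,i)
round 2: derive deriv(a,a) via R3 from deriv(a,e), anc(e,a)
round 2: derive deriv(a,i) via R3 from deriv(a,b), anc(b,i)
round 2: derive deriv(b,a) via R3 from deriv(b,e), anc(e,a)
round 2: derive deriv(c,b) via R3 from deriv(c,a), anc(a,b)
round 2: derive deriv(c,h) via R3 from deriv(c,i), anc(i,h)
round 2: derive deriv(c,j) via R3 from deriv(c,i), anc(i,j)
round 2: derive deriv(d,b) via R3 from deriv(d,j), anc(j,b)
round 2: derive deriv(e,a) via R3 from deriv(e,d), anc(d,a)
round 2: derive deriv(h,a) via R3 from deriv(h,e), anc(e,a)
round 2: derive deriv(i,b) via R3 from deriv(i,a), anc(a,b)
round 3: derive anc(a,h) via R1 from anc(a,b), anc(b,h)
round 3: derive anc(a,j) via R1 from anc(a,b), anc(b,j)
round 3: derive anc(b,b) via R1 from anc(b,h), anc(h,b)
round 3: derive anc(d,h) via R1 from anc(d,b), anc(b,h)
round 3: derive anc(d,i) via R1 from anc(d,a), anc(a,i)
round 3: derive anc(d,j) via R1 from anc(d,b), anc(b,j)
round 3: derive anc(e,h) via R1 from anc(e,b), anc(b,h)
round 3: derive anc(e,i) via R1 from anc(e,a), anc(a,i)
round 3: derive anc(e,j) via R1 from anc(e,b), anc(b,j)
round 3: derive anc(h,h) via R1 from anc(h,b), anc(b,h)
round 3: derive anc(h,j) via R1 from anc(h,b), anc(b,j)
round 3: derive anc(i,i) via R1 from anc(i,b), anc(b,i)
round 3: derive anc(j,h) via R1 from anc(j,b), anc(b,h)
round 3: derive anc(j,j) via R1 from anc(j,b), anc(b,j)
round 3: derive deriv(b,b) via R3 from deriv(b,a), anc(a,b)
round 3: derive deriv(b,i) via R3 from deriv(b,a), anc(a,i)
round 3: derive deriv(d,h) via R3 from deriv(d,b), anc(b,h)
round 3: derive deriv(d,i) via R3 from deriv(d,b), anc(b,i)
round 3: derive deriv(e,b) via R3 from deriv(e,a), anc(a,b)
round 3: derive deriv(e,i) via R3 from deriv(e,a), anc(a,i)
round 3: derive deriv(h,b) via R3 from deriv(h,a), anc(a,b)
round 3: derive deriv(h,i) via R3 from deriv(h,a), anc(a,i)
round 3: derive deriv(i,h) via R3 from deriv(i,b), anc(b,h)
round 3: derive deriv(i,i) via R3 from deriv(i,a), anc(a,i)
round 3: derive deriv(i,j) via R3 from deriv(i,b), anc(b,j)
round 4: derive deriv(b,h) via R3 from deriv(b,a), anc(a,h)
round 4: derive deriv(b,j) via R3 from deriv(b,a), anc(a,j)
round 4: derive deriv(e,h) via R3 from deriv(e,a), anc(a,h)
round 4: derive deriv(e,j) via R3 from deriv(e,a), anc(a,j)
round 4: derive deriv(h,h) via R3 from deriv(h,a), anc(a,h)
round 4: derive deriv(h,j) via R3 from deriv(h,a), anc(a,j)

yes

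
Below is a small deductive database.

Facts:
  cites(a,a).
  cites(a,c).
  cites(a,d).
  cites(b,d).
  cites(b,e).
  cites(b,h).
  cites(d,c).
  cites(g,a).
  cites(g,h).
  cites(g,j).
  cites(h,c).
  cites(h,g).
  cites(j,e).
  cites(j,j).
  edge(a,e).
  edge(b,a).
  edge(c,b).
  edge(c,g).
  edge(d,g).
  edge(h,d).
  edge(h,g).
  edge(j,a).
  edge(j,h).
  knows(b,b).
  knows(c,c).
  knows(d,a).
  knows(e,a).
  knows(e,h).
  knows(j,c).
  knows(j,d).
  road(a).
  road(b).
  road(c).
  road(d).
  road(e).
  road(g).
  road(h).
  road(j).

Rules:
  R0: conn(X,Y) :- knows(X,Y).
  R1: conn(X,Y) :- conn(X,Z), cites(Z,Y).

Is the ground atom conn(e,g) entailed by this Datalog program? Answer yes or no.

yes

round 1: derive conn(b,b) via R0 from knows(b,b)
round 1: derive conn(c,c) via R0 from knows(c,c)
round 1: derive conn(d,a) via R0 from knows(d,a)
round 1: derive conn(e,a) via R0 from knows(e,a)
round 1: derive conn(e,h) via R0 from knows(e,h)
round 1: derive conn(j,c) via R0 from knows(j,c)
round 1: derive conn(j,d) via R0 from knows(j,d)
round 2: derive conn(b,d) via R1 from conn(b,b), cites(b,d)
round 2: derive conn(b,e) via R1 from conn(b,b), cites(b,e)
round 2: derive conn(b,h) via R1 from conn(b,b), cites(b,h)
round 2: derive conn(d,c) via R1 from conn(d,a), cites(a,c)
round 2: derive conn(d,d) via R1 from conn(d,a), cites(a,d)
round 2: derive conn(e,c) via R1 from conn(e,a), cites(a,c)
round 2: derive conn(e,d) via R1 from conn(e,a), cites(a,d)
round 2: derive conn(e,g) via R1 from conn(e,h), cites(h,g)
round 3: derive conn(b,c) via R1 from conn(b,d), cites(d,c)
round 3: derive conn(b,g) via R1 from conn(b,h), cites(h,g)
round 3: derive conn(e,j) via R1 from conn(e,g), cites(g,j)
round 4: derive conn(b,a) via R1 from conn(b,g), cites(g,a)
round 4: derive conn(b,j) via R1 from conn(b,g), cites(g,j)
round 4: derive conn(e,e) via R1 from conn(e,j), cites(j,e)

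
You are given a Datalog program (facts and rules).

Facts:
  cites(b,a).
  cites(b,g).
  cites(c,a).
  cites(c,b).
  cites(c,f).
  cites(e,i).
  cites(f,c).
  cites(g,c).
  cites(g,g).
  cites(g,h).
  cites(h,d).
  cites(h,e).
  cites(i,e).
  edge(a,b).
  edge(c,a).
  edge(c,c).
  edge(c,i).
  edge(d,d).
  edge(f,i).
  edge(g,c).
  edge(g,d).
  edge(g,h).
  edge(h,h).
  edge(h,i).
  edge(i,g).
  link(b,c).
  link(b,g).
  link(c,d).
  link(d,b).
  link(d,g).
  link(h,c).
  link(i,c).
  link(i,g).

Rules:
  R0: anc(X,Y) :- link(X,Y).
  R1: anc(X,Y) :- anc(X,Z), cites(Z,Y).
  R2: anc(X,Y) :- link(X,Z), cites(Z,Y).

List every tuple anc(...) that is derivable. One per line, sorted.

anc(b,a)
anc(b,b)
anc(b,c)
anc(b,d)
anc(b,e)
anc(b,f)
anc(b,g)
anc(b,h)
anc(b,i)
anc(c,d)
anc(d,a)
anc(d,b)
anc(d,c)
anc(d,d)
anc(d,e)
anc(d,f)
anc(d,g)
anc(d,h)
anc(d,i)
anc(h,a)
anc(h,b)
anc(h,c)
anc(h,d)
anc(h,e)
anc(h,f)
anc(h,g)
anc(h,h)
anc(h,i)
anc(i,a)
anc(i,b)
anc(i,c)
anc(i,d)
anc(i,e)
anc(i,f)
anc(i,g)
anc(i,h)
anc(i,i)

round 1: derive anc(b,c) via R0 from link(b,c)
round 1: derive anc(b,g) via R0 from link(b,g)
round 1: derive anc(c,d) via R0 from link(c,d)
round 1: derive anc(d,b) via R0 from link(d,b)
round 1: derive anc(d,g) via R0 from link(d,g)
round 1: derive anc(h,c) via R0 from link(h,c)
round 1: derive anc(i,c) via R0 from link(i,c)
round 1: derive anc(i,g) via R0 from link(i,g)
round 1: derive anc(b,a) via R2 from link(b,c), cites(c,a)
round 1: derive anc(b,b) via R2 from link(b,c), cites(c,b)
round 1: derive anc(b,f) via R2 from link(b,c), cites(c,f)
round 1: derive anc(b,h) via R2 from link(b,g), cites(g,h)
round 1: derive anc(d,a) via R2 from link(d,b), cites(b,a)
round 1: derive anc(d,c) via R2 from link(d,g), cites(g,c)
round 1: derive anc(d,h) via R2 from link(d,g), cites(g,h)
round 1: derive anc(h,a) via R2 from link(h,c), cites(c,a)
round 1: derive anc(h,b) via R2 from link(h,c), cites(c,b)
round 1: derive anc(h,f) via R2 from link(h,c), cites(c,f)
round 1: derive anc(i,a) via R2 from link(i,c), cites(c,a)
round 1: derive anc(i,b) via R2 from link(i,c), cites(c,b)
round 1: derive anc(i,f) via R2 from link(i,c), cites(c,f)
round 1: derive anc(i,h) via R2 from link(i,g), cites(g,h)
round 2: derive anc(b,d) via R1 from anc(b,h), cites(h,d)
round 2: derive anc(b,e) via R1 from anc(b,h), cites(h,e)
round 2: derive anc(d,d) via R1 from anc(d,h), cites(h,d)
round 2: derive anc(d,e) via R1 from anc(d,h), cites(h,e)
round 2: derive anc(d,f) via R1 from anc(d,c), cites(c,f)
round 2: derive anc(h,g) via R1 from anc(h,b), cites(b,g)
round 2: derive anc(i,d) via R1 from anc(i,h), cites(h,d)
round 2: derive anc(i,e) via R1 from anc(i,h), cites(h,e)
round 3: derive anc(b,i) via R1 from anc(b,e), cites(e,i)
round 3: derive anc(d,i) via R1 from anc(d,e), cites(e,i)
round 3: derive anc(h,h) via R1 from anc(h,g), cites(g,h)
round 3: derive anc(i,i) via R1 from anc(i,e), cites(e,i)
round 4: derive anc(h,d) via R1 from anc(h,h), cites(h,d)
round 4: derive anc(h,e) via R1 from anc(h,h), cites(h,e)
round 5: derive anc(h,i) via R1 from anc(h,e), cites(e,i)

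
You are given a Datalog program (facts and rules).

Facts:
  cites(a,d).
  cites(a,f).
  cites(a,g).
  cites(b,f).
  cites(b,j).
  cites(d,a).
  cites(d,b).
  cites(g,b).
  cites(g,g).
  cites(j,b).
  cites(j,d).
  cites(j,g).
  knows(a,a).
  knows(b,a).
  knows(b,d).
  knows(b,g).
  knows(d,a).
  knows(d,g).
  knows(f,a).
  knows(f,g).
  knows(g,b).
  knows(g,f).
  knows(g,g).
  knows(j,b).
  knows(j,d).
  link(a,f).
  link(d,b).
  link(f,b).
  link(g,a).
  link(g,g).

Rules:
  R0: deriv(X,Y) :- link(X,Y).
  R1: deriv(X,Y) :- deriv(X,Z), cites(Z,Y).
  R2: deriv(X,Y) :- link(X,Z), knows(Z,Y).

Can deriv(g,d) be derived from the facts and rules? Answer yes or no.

round 1: derive deriv(a,f) via R0 from link(a,f)
round 1: derive deriv(d,b) via R0 from link(d,b)
round 1: derive deriv(f,b) via R0 from link(f,b)
round 1: derive deriv(g,a) via R0 from link(g,a)
round 1: derive deriv(g,g) via R0 from link(g,g)
round 1: derive deriv(a,a) via R2 from link(a,f), knows(f,a)
round 1: derive deriv(a,g) via R2 from link(a,f), knows(f,g)
round 1: derive deriv(d,a) via R2 from link(d,b), knows(b,a)
round 1: derive deriv(d,d) via R2 from link(d,b), knows(b,d)
round 1: derive deriv(d,g) via R2 from link(d,b), knows(b,g)
round 1: derive deriv(f,a) via R2 from link(f,b), knows(b,a)
round 1: derive deriv(f,d) via R2 from link(f,b), knows(b,d)
round 1: derive deriv(f,g) via R2 from link(f,b), knows(b,g)
round 1: derive deriv(g,b) via R2 from link(g,g), knows(g,b)
round 1: derive deriv(g,f) via R2 from link(g,g), knows(g,f)
round 2: derive deriv(a,b) via R1 from deriv(a,g), cites(g,b)
round 2: derive deriv(a,d) via R1 from deriv(a,a), cites(a,d)
round 2: derive deriv(d,f) via R1 from deriv(d,a), cites(a,f)
round 2: derive deriv(d,j) via R1 from deriv(d,b), cites(b,j)
round 2: derive deriv(f,f) via R1 from deriv(f,a), cites(a,f)
round 2: derive deriv(f,j) via R1 from deriv(f,b), cites(b,j)
round 2: derive deriv(g,d) via R1 from deriv(g,a), cites(a,d)
round 2: derive deriv(g,j) via R1 from deriv(g,b), cites(b,j)
round 3: derive deriv(a,j) via R1 from deriv(a,b), cites(b,j)

yes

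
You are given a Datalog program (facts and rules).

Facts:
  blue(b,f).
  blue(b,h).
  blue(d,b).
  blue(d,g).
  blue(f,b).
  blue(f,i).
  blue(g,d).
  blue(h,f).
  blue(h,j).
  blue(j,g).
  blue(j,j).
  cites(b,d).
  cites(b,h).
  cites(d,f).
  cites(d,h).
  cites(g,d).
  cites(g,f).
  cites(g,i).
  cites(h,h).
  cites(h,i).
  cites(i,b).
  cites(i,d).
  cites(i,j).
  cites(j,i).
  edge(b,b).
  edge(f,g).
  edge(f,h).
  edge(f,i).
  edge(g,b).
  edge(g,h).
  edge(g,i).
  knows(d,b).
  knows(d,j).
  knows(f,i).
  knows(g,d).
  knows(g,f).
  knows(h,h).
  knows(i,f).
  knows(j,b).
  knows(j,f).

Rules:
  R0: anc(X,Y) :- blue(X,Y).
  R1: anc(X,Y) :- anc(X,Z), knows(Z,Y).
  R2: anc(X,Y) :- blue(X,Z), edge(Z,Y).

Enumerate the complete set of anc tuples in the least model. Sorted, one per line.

round 1: derive anc(b,f) via R0 from blue(b,f)
round 1: derive anc(b,h) via R0 from blue(b,h)
round 1: derive anc(d,b) via R0 from blue(d,b)
round 1: derive anc(d,g) via R0 from blue(d,g)
round 1: derive anc(f,b) via R0 from blue(f,b)
round 1: derive anc(f,i) via R0 from blue(f,i)
round 1: derive anc(g,d) via R0 from blue(g,d)
round 1: derive anc(h,f) via R0 from blue(h,f)
round 1: derive anc(h,j) via R0 from blue(h,j)
round 1: derive anc(j,g) via R0 from blue(j,g)
round 1: derive anc(j,j) via R0 from blue(j,j)
round 1: derive anc(b,g) via R2 from blue(b,f), edge(f,g)
round 1: derive anc(b,i) via R2 from blue(b,f), edge(f,i)
round 1: derive anc(d,h) via R2 from blue(d,g), edge(g,h)
round 1: derive anc(d,i) via R2 from blue(d,g), edge(g,i)
round 1: derive anc(h,g) via R2 from blue(h,f), edge(f,g)
round 1: derive anc(h,h) via R2 from blue(h,f), edge(f,h)
round 1: derive anc(h,i) via R2 from blue(h,f), edge(f,i)
round 1: derive anc(j,b) via R2 from blue(j,g), edge(g,b)
round 1: derive anc(j,h) via R2 from blue(j,g), edge(g,h)
round 1: derive anc(j,i) via R2 from blue(j,g), edge(g,i)
round 2: derive anc(b,d) via R1 from anc(b,g), knows(g,d)
round 2: derive anc(d,d) via R1 from anc(d,g), knows(g,d)
round 2: derive anc(d,f) via R1 from anc(d,g), knows(g,f)
round 2: derive anc(f,f) via R1 from anc(f,i), knows(i,f)
round 2: derive anc(g,b) via R1 from anc(g,d), knows(d,b)
round 2: derive anc(g,j) via R1 from anc(g,d), knows(d,j)
round 2: derive anc(h,b) via R1 from anc(h,j), knows(j,b)
round 2: derive anc(h,d) via R1 from anc(h,g), knows(g,d)
round 2: derive anc(j,d) via R1 from anc(j,g), knows(g,d)
round 2: derive anc(j,f) via R1 from anc(j,g), knows(g,f)
round 3: derive anc(b,b) via R1 from anc(b,d), knows(d,b)
round 3: derive anc(b,j) via R1 from anc(b,d), knows(d,j)
round 3: derive anc(d,j) via R1 from anc(d,d), knows(d,j)
round 3: derive anc(g,f) via R1 from anc(g,j), knows(j,f)
round 4: derive anc(g,i) via R1 from anc(g,f), knows(f,i)

anc(b,b)
anc(b,d)
anc(b,f)
anc(b,g)
anc(b,h)
anc(b,i)
anc(b,j)
anc(d,b)
anc(d,d)
anc(d,f)
anc(d,g)
anc(d,h)
anc(d,i)
anc(d,j)
anc(f,b)
anc(f,f)
anc(f,i)
anc(g,b)
anc(g,d)
anc(g,f)
anc(g,i)
anc(g,j)
anc(h,b)
anc(h,d)
anc(h,f)
anc(h,g)
anc(h,h)
anc(h,i)
anc(h,j)
anc(j,b)
anc(j,d)
anc(j,f)
anc(j,g)
anc(j,h)
anc(j,i)
anc(j,j)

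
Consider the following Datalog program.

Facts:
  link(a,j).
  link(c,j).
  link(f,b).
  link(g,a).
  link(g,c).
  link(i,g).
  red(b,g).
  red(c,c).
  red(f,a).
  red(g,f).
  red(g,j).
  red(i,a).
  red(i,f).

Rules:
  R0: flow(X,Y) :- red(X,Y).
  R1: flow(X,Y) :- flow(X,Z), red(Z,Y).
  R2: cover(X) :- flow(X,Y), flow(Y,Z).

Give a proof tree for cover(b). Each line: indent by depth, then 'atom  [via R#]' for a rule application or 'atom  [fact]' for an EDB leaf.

round 1: derive flow(b,g) via R0 from red(b,g)
round 1: derive flow(c,c) via R0 from red(c,c)
round 1: derive flow(f,a) via R0 from red(f,a)
round 1: derive flow(g,f) via R0 from red(g,f)
round 1: derive flow(g,j) via R0 from red(g,j)
round 1: derive flow(i,a) via R0 from red(i,a)
round 1: derive flow(i,f) via R0 from red(i,f)
round 2: derive flow(b,f) via R1 from flow(b,g), red(g,f)
round 2: derive flow(b,j) via R1 from flow(b,g), red(g,j)
round 2: derive flow(g,a) via R1 from flow(g,f), red(f,a)
round 2: derive cover(b) via R2 from flow(b,g), flow(g,f)
round 2: derive cover(c) via R2 from flow(c,c), flow(c,c)
round 2: derive cover(g) via R2 from flow(g,f), flow(f,a)
round 2: derive cover(i) via R2 from flow(i,f), flow(f,a)
round 3: derive flow(b,a) via R1 from flow(b,f), red(f,a)

cover(b)  [via R2]
  flow(b,g)  [via R0]
    red(b,g)  [fact]
  flow(g,f)  [via R0]
    red(g,f)  [fact]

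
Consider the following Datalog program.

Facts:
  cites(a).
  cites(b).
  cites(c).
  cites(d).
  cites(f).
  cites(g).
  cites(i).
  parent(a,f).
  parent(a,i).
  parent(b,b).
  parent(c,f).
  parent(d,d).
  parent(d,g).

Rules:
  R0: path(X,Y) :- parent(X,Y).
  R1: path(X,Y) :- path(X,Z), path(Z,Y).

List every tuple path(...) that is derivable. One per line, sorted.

round 1: derive path(a,f) via R0 from parent(a,f)
round 1: derive path(a,i) via R0 from parent(a,i)
round 1: derive path(b,b) via R0 from parent(b,b)
round 1: derive path(c,f) via R0 from parent(c,f)
round 1: derive path(d,d) via R0 from parent(d,d)
round 1: derive path(d,g) via R0 from parent(d,g)

path(a,f)
path(a,i)
path(b,b)
path(c,f)
path(d,d)
path(d,g)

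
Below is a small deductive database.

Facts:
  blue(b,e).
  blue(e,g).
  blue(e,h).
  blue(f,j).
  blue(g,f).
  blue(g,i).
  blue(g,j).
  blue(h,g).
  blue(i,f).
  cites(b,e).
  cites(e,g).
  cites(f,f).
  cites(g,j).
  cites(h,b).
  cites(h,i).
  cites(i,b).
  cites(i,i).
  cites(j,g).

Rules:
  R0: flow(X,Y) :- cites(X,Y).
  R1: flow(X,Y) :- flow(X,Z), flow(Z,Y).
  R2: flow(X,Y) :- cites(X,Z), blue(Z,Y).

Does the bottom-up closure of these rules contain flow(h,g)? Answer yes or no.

round 1: derive flow(b,e) via R0 from cites(b,e)
round 1: derive flow(e,g) via R0 from cites(e,g)
round 1: derive flow(f,f) via R0 from cites(f,f)
round 1: derive flow(g,j) via R0 from cites(g,j)
round 1: derive flow(h,b) via R0 from cites(h,b)
round 1: derive flow(h,i) via R0 from cites(h,i)
round 1: derive flow(i,b) via R0 from cites(i,b)
round 1: derive flow(i,i) via R0 from cites(i,i)
round 1: derive flow(j,g) via R0 from cites(j,g)
round 1: derive flow(b,g) via R2 from cites(b,e), blue(e,g)
round 1: derive flow(b,h) via R2 from cites(b,e), blue(e,h)
round 1: derive flow(e,f) via R2 from cites(e,g), blue(g,f)
round 1: derive flow(e,i) via R2 from cites(e,g), blue(g,i)
round 1: derive flow(e,j) via R2 from cites(e,g), blue(g,j)
round 1: derive flow(f,j) via R2 from cites(f,f), blue(f,j)
round 1: derive flow(h,e) via R2 from cites(h,b), blue(b,e)
round 1: derive flow(h,f) via R2 from cites(h,i), blue(i,f)
round 1: derive flow(i,e) via R2 from cites(i,b), blue(b,e)
round 1: derive flow(i,f) via R2 from cites(i,i), blue(i,f)
round 1: derive flow(j,f) via R2 from cites(j,g), blue(g,f)
round 1: derive flow(j,i) via R2 from cites(j,g), blue(g,i)
round 1: derive flow(j,j) via R2 from cites(j,g), blue(g,j)
round 2: derive flow(b,b) via R1 from flow(b,h), flow(h,b)
round 2: derive flow(b,f) via R1 from flow(b,e), flow(e,f)
round 2: derive flow(b,i) via R1 from flow(b,e), flow(e,i)
round 2: derive flow(b,j) via R1 from flow(b,e), flow(e,j)
round 2: derive flow(e,b) via R1 from flow(e,i), flow(i,b)
round 2: derive flow(e,e) via R1 from flow(e,i), flow(i,e)
round 2: derive flow(f,g) via R1 from flow(f,j), flow(j,g)
round 2: derive flow(f,i) via R1 from flow(f,j), flow(j,i)
round 2: derive flow(g,f) via R1 from flow(g,j), flow(j,f)
round 2: derive flow(g,g) via R1 from flow(g,j), flow(j,g)
round 2: derive flow(g,i) via R1 from flow(g,j), flow(j,i)
round 2: derive flow(h,g) via R1 from flow(h,b), flow(b,g)
round 2: derive flow(h,h) via R1 from flow(h,b), flow(b,h)
round 2: derive flow(h,j) via R1 from flow(h,e), flow(e,j)
round 2: derive flow(i,g) via R1 from flow(i,b), flow(b,g)
round 2: derive flow(i,h) via R1 from flow(i,b), flow(b,h)
round 2: derive flow(i,j) via R1 from flow(i,e), flow(e,j)
round 2: derive flow(j,b) via R1 from flow(j,i), flow(i,b)
round 2: derive flow(j,e) via R1 from flow(j,i), flow(i,e)
round 3: derive flow(e,h) via R1 from flow(e,b), flow(b,h)
round 3: derive flow(f,b) via R1 from flow(f,i), flow(i,b)
round 3: derive flow(f,e) via R1 from flow(f,i), flow(i,e)
round 3: derive flow(f,h) via R1 from flow(f,i), flow(i,h)
round 3: derive flow(g,b) via R1 from flow(g,i), flow(i,b)
round 3: derive flow(g,e) via R1 from flow(g,i), flow(i,e)
round 3: derive flow(g,h) via R1 from flow(g,i), flow(i,h)
round 3: derive flow(j,h) via R1 from flow(j,b), flow(b,h)

yes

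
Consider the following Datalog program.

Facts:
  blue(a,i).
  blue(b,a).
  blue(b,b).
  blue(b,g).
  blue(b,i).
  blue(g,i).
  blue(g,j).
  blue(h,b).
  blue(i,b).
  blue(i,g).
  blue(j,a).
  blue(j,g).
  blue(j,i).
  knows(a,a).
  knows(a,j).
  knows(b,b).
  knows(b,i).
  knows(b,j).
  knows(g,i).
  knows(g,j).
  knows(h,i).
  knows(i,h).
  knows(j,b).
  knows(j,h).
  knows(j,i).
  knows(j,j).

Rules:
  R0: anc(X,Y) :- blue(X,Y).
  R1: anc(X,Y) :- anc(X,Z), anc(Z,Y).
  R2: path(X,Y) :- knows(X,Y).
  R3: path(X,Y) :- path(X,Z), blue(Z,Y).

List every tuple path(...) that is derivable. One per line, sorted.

path(a,a)
path(a,b)
path(a,g)
path(a,i)
path(a,j)
path(b,a)
path(b,b)
path(b,g)
path(b,i)
path(b,j)
path(g,a)
path(g,b)
path(g,g)
path(g,i)
path(g,j)
path(h,a)
path(h,b)
path(h,g)
path(h,i)
path(h,j)
path(i,a)
path(i,b)
path(i,g)
path(i,h)
path(i,i)
path(i,j)
path(j,a)
path(j,b)
path(j,g)
path(j,h)
path(j,i)
path(j,j)

round 1: derive path(a,a) via R2 from knows(a,a)
round 1: derive path(a,j) via R2 from knows(a,j)
round 1: derive path(b,b) via R2 from knows(b,b)
round 1: derive path(b,i) via R2 from knows(b,i)
round 1: derive path(b,j) via R2 from knows(b,j)
round 1: derive path(g,i) via R2 from knows(g,i)
round 1: derive path(g,j) via R2 from knows(g,j)
round 1: derive path(h,i) via R2 from knows(h,i)
round 1: derive path(i,h) via R2 from knows(i,h)
round 1: derive path(j,b) via R2 from knows(j,b)
round 1: derive path(j,h) via R2 from knows(j,h)
round 1: derive path(j,i) via R2 from knows(j,i)
round 1: derive path(j,j) via R2 from knows(j,j)
round 2: derive path(a,g) via R3 from path(a,j), blue(j,g)
round 2: derive path(a,i) via R3 from path(a,a), blue(a,i)
round 2: derive path(b,a) via R3 from path(b,b), blue(b,a)
round 2: derive path(b,g) via R3 from path(b,b), blue(b,g)
round 2: derive path(g,a) via R3 from path(g,j), blue(j,a)
round 2: derive path(g,b) via R3 from path(g,i), blue(i,b)
round 2: derive path(g,g) via R3 from path(g,i), blue(i,g)
round 2: derive path(h,b) via R3 from path(h,i), blue(i,b)
round 2: derive path(h,g) via R3 from path(h,i), blue(i,g)
round 2: derive path(i,b) via R3 from path(i,h), blue(h,b)
round 2: derive path(j,a) via R3 from path(j,b), blue(b,a)
round 2: derive path(j,g) via R3 from path(j,b), blue(b,g)
round 3: derive path(a,b) via R3 from path(a,i), blue(i,b)
round 3: derive path(h,a) via R3 from path(h,b), blue(b,a)
round 3: derive path(h,j) via R3 from path(h,g), blue(g,j)
round 3: derive path(i,a) via R3 from path(i,b), blue(b,a)
round 3: derive path(i,g) via R3 from path(i,b), blue(b,g)
round 3: derive path(i,i) via R3 from path(i,b), blue(b,i)
round 4: derive path(i,j) via R3 from path(i,g), blue(g,j)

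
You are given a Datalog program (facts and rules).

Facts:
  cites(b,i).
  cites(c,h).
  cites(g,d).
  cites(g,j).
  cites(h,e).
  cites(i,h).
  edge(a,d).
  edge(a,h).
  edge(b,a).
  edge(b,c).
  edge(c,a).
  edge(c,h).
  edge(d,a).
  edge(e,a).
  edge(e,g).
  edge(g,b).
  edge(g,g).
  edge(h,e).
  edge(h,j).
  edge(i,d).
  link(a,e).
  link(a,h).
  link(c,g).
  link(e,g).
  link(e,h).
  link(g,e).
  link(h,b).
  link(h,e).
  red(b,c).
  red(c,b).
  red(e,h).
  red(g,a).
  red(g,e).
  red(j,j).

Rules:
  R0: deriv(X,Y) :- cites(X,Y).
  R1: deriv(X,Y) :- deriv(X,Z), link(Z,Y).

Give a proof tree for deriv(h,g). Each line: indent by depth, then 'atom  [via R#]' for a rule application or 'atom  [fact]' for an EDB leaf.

deriv(h,g)  [via R1]
  deriv(h,e)  [via R0]
    cites(h,e)  [fact]
  link(e,g)  [fact]

round 1: derive deriv(b,i) via R0 from cites(b,i)
round 1: derive deriv(c,h) via R0 from cites(c,h)
round 1: derive deriv(g,d) via R0 from cites(g,d)
round 1: derive deriv(g,j) via R0 from cites(g,j)
round 1: derive deriv(h,e) via R0 from cites(h,e)
round 1: derive deriv(i,h) via R0 from cites(i,h)
round 2: derive deriv(c,b) via R1 from deriv(c,h), link(h,b)
round 2: derive deriv(c,e) via R1 from deriv(c,h), link(h,e)
round 2: derive deriv(h,g) via R1 from deriv(h,e), link(e,g)
round 2: derive deriv(h,h) via R1 from deriv(h,e), link(e,h)
round 2: derive deriv(i,b) via R1 from deriv(i,h), link(h,b)
round 2: derive deriv(i,e) via R1 from deriv(i,h), link(h,e)
round 3: derive deriv(c,g) via R1 from deriv(c,e), link(e,g)
round 3: derive deriv(h,b) via R1 from deriv(h,h), link(h,b)
round 3: derive deriv(i,g) via R1 from deriv(i,e), link(e,g)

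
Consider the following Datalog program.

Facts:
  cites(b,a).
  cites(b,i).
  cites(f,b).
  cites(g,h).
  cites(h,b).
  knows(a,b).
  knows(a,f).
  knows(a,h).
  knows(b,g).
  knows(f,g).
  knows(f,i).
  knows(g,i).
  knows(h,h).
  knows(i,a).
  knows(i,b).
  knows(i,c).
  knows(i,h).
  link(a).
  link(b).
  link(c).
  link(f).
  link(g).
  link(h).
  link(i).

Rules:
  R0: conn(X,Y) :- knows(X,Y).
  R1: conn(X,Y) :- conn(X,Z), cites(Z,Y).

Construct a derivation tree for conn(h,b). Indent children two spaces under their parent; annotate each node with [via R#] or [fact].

round 1: derive conn(a,b) via R0 from knows(a,b)
round 1: derive conn(a,f) via R0 from knows(a,f)
round 1: derive conn(a,h) via R0 from knows(a,h)
round 1: derive conn(b,g) via R0 from knows(b,g)
round 1: derive conn(f,g) via R0 from knows(f,g)
round 1: derive conn(f,i) via R0 from knows(f,i)
round 1: derive conn(g,i) via R0 from knows(g,i)
round 1: derive conn(h,h) via R0 from knows(h,h)
round 1: derive conn(i,a) via R0 from knows(i,a)
round 1: derive conn(i,b) via R0 from knows(i,b)
round 1: derive conn(i,c) via R0 from knows(i,c)
round 1: derive conn(i,h) via R0 from knows(i,h)
round 2: derive conn(a,a) via R1 from conn(a,b), cites(b,a)
round 2: derive conn(a,i) via R1 from conn(a,b), cites(b,i)
round 2: derive conn(b,h) via R1 from conn(b,g), cites(g,h)
round 2: derive conn(f,h) via R1 from conn(f,g), cites(g,h)
round 2: derive conn(h,b) via R1 from conn(h,h), cites(h,b)
round 2: derive conn(i,i) via R1 from conn(i,b), cites(b,i)
round 3: derive conn(b,b) via R1 from conn(b,h), cites(h,b)
round 3: derive conn(f,b) via R1 from conn(f,h), cites(h,b)
round 3: derive conn(h,a) via R1 from conn(h,b), cites(b,a)
round 3: derive conn(h,i) via R1 from conn(h,b), cites(b,i)
round 4: derive conn(b,a) via R1 from conn(b,b), cites(b,a)
round 4: derive conn(b,i) via R1 from conn(b,b), cites(b,i)
round 4: derive conn(f,a) via R1 from conn(f,b), cites(b,a)

conn(h,b)  [via R1]
  conn(h,h)  [via R0]
    knows(h,h)  [fact]
  cites(h,b)  [fact]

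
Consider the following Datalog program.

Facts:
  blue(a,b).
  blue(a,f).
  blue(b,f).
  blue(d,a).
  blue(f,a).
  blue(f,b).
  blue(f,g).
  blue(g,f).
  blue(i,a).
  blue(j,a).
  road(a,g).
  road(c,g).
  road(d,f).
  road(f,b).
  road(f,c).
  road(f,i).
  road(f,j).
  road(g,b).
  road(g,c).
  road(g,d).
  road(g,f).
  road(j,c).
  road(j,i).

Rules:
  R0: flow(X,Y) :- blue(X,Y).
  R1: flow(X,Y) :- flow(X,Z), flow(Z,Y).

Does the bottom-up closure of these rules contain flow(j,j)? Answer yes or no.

no

round 1: derive flow(a,b) via R0 from blue(a,b)
round 1: derive flow(a,f) via R0 from blue(a,f)
round 1: derive flow(b,f) via R0 from blue(b,f)
round 1: derive flow(d,a) via R0 from blue(d,a)
round 1: derive flow(f,a) via R0 from blue(f,a)
round 1: derive flow(f,b) via R0 from blue(f,b)
round 1: derive flow(f,g) via R0 from blue(f,g)
round 1: derive flow(g,f) via R0 from blue(g,f)
round 1: derive flow(i,a) via R0 from blue(i,a)
round 1: derive flow(j,a) via R0 from blue(j,a)
round 2: derive flow(a,a) via R1 from flow(a,f), flow(f,a)
round 2: derive flow(a,g) via R1 from flow(a,f), flow(f,g)
round 2: derive flow(b,a) via R1 from flow(b,f), flow(f,a)
round 2: derive flow(b,b) via R1 from flow(b,f), flow(f,b)
round 2: derive flow(b,g) via R1 from flow(b,f), flow(f,g)
round 2: derive flow(d,b) via R1 from flow(d,a), flow(a,b)
round 2: derive flow(d,f) via R1 from flow(d,a), flow(a,f)
round 2: derive flow(f,f) via R1 from flow(f,a), flow(a,f)
round 2: derive flow(g,a) via R1 from flow(g,f), flow(f,a)
round 2: derive flow(g,b) via R1 from flow(g,f), flow(f,b)
round 2: derive flow(g,g) via R1 from flow(g,f), flow(f,g)
round 2: derive flow(i,b) via R1 from flow(i,a), flow(a,b)
round 2: derive flow(i,f) via R1 from flow(i,a), flow(a,f)
round 2: derive flow(j,b) via R1 from flow(j,a), flow(a,b)
round 2: derive flow(j,f) via R1 from flow(j,a), flow(a,f)
round 3: derive flow(d,g) via R1 from flow(d,a), flow(a,g)
round 3: derive flow(i,g) via R1 from flow(i,a), flow(a,g)
round 3: derive flow(j,g) via R1 from flow(j,a), flow(a,g)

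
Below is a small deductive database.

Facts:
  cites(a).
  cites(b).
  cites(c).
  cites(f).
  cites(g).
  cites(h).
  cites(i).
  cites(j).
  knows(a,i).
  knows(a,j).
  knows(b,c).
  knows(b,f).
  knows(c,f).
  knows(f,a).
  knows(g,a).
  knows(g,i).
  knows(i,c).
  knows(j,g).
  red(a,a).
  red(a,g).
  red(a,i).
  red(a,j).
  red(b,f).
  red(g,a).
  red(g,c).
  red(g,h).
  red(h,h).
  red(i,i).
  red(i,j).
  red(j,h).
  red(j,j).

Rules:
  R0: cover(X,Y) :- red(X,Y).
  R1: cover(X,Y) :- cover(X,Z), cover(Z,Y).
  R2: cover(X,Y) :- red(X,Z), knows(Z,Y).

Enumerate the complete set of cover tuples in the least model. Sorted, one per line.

cover(a,a)
cover(a,c)
cover(a,f)
cover(a,g)
cover(a,h)
cover(a,i)
cover(a,j)
cover(b,a)
cover(b,c)
cover(b,f)
cover(b,g)
cover(b,h)
cover(b,i)
cover(b,j)
cover(g,a)
cover(g,c)
cover(g,f)
cover(g,g)
cover(g,h)
cover(g,i)
cover(g,j)
cover(h,h)
cover(i,a)
cover(i,c)
cover(i,f)
cover(i,g)
cover(i,h)
cover(i,i)
cover(i,j)
cover(j,a)
cover(j,c)
cover(j,f)
cover(j,g)
cover(j,h)
cover(j,i)
cover(j,j)

round 1: derive cover(a,a) via R0 from red(a,a)
round 1: derive cover(a,g) via R0 from red(a,g)
round 1: derive cover(a,i) via R0 from red(a,i)
round 1: derive cover(a,j) via R0 from red(a,j)
round 1: derive cover(b,f) via R0 from red(b,f)
round 1: derive cover(g,a) via R0 from red(g,a)
round 1: derive cover(g,c) via R0 from red(g,c)
round 1: derive cover(g,h) via R0 from red(g,h)
round 1: derive cover(h,h) via R0 from red(h,h)
round 1: derive cover(i,i) via R0 from red(i,i)
round 1: derive cover(i,j) via R0 from red(i,j)
round 1: derive cover(j,h) via R0 from red(j,h)
round 1: derive cover(j,j) via R0 from red(j,j)
round 1: derive cover(a,c) via R2 from red(a,i), knows(i,c)
round 1: derive cover(b,a) via R2 from red(b,f), knows(f,a)
round 1: derive cover(g,f) via R2 from red(g,c), knows(c,f)
round 1: derive cover(g,i) via R2 from red(g,a), knows(a,i)
round 1: derive cover(g,j) via R2 from red(g,a), knows(a,j)
round 1: derive cover(i,c) via R2 from red(i,i), knows(i,c)
round 1: derive cover(i,g) via R2 from red(i,j), knows(j,g)
round 1: derive cover(j,g) via R2 from red(j,j), knows(j,g)
round 2: derive cover(a,f) via R1 from cover(a,g), cover(g,f)
round 2: derive cover(a,h) via R1 from cover(a,g), cover(g,h)
round 2: derive cover(b,c) via R1 from cover(b,a), cover(a,c)
round 2: derive cover(b,g) via R1 from cover(b,a), cover(a,g)
round 2: derive cover(b,i) via R1 from cover(b,a), cover(a,i)
round 2: derive cover(b,j) via R1 from cover(b,a), cover(a,j)
round 2: derive cover(g,g) via R1 from cover(g,a), cover(a,g)
round 2: derive cover(i,a) via R1 from cover(i,g), cover(g,a)
round 2: derive cover(i,f) via R1 from cover(i,g), cover(g,f)
round 2: derive cover(i,h) via R1 from cover(i,g), cover(g,h)
round 2: derive cover(j,a) via R1 from cover(j,g), cover(g,a)
round 2: derive cover(j,c) via R1 from cover(j,g), cover(g,c)
round 2: derive cover(j,f) via R1 from cover(j,g), cover(g,f)
round 2: derive cover(j,i) via R1 from cover(j,g), cover(g,i)
round 3: derive cover(b,h) via R1 from cover(b,a), cover(a,h)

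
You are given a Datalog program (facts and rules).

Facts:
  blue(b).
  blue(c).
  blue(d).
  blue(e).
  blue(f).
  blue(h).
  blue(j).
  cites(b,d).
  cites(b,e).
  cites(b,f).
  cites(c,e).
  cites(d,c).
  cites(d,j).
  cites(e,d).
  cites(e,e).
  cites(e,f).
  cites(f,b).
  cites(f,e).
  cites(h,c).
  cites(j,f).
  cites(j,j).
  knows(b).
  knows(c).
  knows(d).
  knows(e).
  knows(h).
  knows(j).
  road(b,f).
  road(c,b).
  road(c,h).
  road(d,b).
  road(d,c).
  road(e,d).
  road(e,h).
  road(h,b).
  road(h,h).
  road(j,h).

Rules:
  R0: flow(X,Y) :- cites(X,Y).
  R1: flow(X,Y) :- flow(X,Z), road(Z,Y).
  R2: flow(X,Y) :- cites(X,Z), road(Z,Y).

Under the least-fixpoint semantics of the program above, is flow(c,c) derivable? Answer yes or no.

yes

round 1: derive flow(b,d) via R0 from cites(b,d)
round 1: derive flow(b,e) via R0 from cites(b,e)
round 1: derive flow(b,f) via R0 from cites(b,f)
round 1: derive flow(c,e) via R0 from cites(c,e)
round 1: derive flow(d,c) via R0 from cites(d,c)
round 1: derive flow(d,j) via R0 from cites(d,j)
round 1: derive flow(e,d) via R0 from cites(e,d)
round 1: derive flow(e,e) via R0 from cites(e,e)
round 1: derive flow(e,f) via R0 from cites(e,f)
round 1: derive flow(f,b) via R0 from cites(f,b)
round 1: derive flow(f,e) via R0 from cites(f,e)
round 1: derive flow(h,c) via R0 from cites(h,c)
round 1: derive flow(j,f) via R0 from cites(j,f)
round 1: derive flow(j,j) via R0 from cites(j,j)
round 1: derive flow(b,b) via R2 from cites(b,d), road(d,b)
round 1: derive flow(b,c) via R2 from cites(b,d), road(d,c)
round 1: derive flow(b,h) via R2 from cites(b,e), road(e,h)
round 1: derive flow(c,d) via R2 from cites(c,e), road(e,d)
round 1: derive flow(c,h) via R2 from cites(c,e), road(e,h)
round 1: derive flow(d,b) via R2 from cites(d,c), road(c,b)
round 1: derive flow(d,h) via R2 from cites(d,c), road(c,h)
round 1: derive flow(e,b) via R2 from cites(e,d), road(d,b)
round 1: derive flow(e,c) via R2 from cites(e,d), road(d,c)
round 1: derive flow(e,h) via R2 from cites(e,e), road(e,h)
round 1: derive flow(f,d) via R2 from cites(f,e), road(e,d)
round 1: derive flow(f,f) via R2 from cites(f,b), road(b,f)
round 1: derive flow(f,h) via R2 from cites(f,e), road(e,h)
round 1: derive flow(h,b) via R2 from cites(h,c), road(c,b)
round 1: derive flow(h,h) via R2 from cites(h,c), road(c,h)
round 1: derive flow(j,h) via R2 from cites(j,j), road(j,h)
round 2: derive flow(c,b) via R1 from flow(c,d), road(d,b)
round 2: derive flow(c,c) via R1 from flow(c,d), road(d,c)
round 2: derive flow(d,f) via R1 from flow(d,b), road(b,f)
round 2: derive flow(f,c) via R1 from flow(f,d), road(d,c)
round 2: derive flow(h,f) via R1 from flow(h,b), road(b,f)
round 2: derive flow(j,b) via R1 from flow(j,h), road(h,b)
round 3: derive flow(c,f) via R1 from flow(c,b), road(b,f)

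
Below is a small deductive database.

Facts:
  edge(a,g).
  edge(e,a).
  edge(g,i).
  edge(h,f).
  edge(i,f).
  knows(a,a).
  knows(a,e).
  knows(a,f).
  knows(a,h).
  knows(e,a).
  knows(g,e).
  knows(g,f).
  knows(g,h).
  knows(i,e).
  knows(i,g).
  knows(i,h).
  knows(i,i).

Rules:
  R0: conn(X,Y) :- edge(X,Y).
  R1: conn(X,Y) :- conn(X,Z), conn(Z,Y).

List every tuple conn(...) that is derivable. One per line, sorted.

conn(a,f)
conn(a,g)
conn(a,i)
conn(e,a)
conn(e,f)
conn(e,g)
conn(e,i)
conn(g,f)
conn(g,i)
conn(h,f)
conn(i,f)

round 1: derive conn(a,g) via R0 from edge(a,g)
round 1: derive conn(e,a) via R0 from edge(e,a)
round 1: derive conn(g,i) via R0 from edge(g,i)
round 1: derive conn(h,f) via R0 from edge(h,f)
round 1: derive conn(i,f) via R0 from edge(i,f)
round 2: derive conn(a,i) via R1 from conn(a,g), conn(g,i)
round 2: derive conn(e,g) via R1 from conn(e,a), conn(a,g)
round 2: derive conn(g,f) via R1 from conn(g,i), conn(i,f)
round 3: derive conn(a,f) via R1 from conn(a,g), conn(g,f)
round 3: derive conn(e,f) via R1 from conn(e,g), conn(g,f)
round 3: derive conn(e,i) via R1 from conn(e,a), conn(a,i)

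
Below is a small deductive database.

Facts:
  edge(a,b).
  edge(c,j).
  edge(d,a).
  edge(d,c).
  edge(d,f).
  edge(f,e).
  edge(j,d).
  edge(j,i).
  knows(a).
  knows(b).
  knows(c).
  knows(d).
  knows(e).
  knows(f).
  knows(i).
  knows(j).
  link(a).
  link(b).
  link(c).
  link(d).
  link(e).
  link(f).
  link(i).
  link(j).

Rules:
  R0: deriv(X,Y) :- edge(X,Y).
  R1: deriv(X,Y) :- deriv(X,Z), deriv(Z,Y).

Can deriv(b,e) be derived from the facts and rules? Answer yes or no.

no

round 1: derive deriv(a,b) via R0 from edge(a,b)
round 1: derive deriv(c,j) via R0 from edge(c,j)
round 1: derive deriv(d,a) via R0 from edge(d,a)
round 1: derive deriv(d,c) via R0 from edge(d,c)
round 1: derive deriv(d,f) via R0 from edge(d,f)
round 1: derive deriv(f,e) via R0 from edge(f,e)
round 1: derive deriv(j,d) via R0 from edge(j,d)
round 1: derive deriv(j,i) via R0 from edge(j,i)
round 2: derive deriv(c,d) via R1 from deriv(c,j), deriv(j,d)
round 2: derive deriv(c,i) via R1 from deriv(c,j), deriv(j,i)
round 2: derive deriv(d,b) via R1 from deriv(d,a), deriv(a,b)
round 2: derive deriv(d,e) via R1 from deriv(d,f), deriv(f,e)
round 2: derive deriv(d,j) via R1 from deriv(d,c), deriv(c,j)
round 2: derive deriv(j,a) via R1 from deriv(j,d), deriv(d,a)
round 2: derive deriv(j,c) via R1 from deriv(j,d), deriv(d,c)
round 2: derive deriv(j,f) via R1 from deriv(j,d), deriv(d,f)
round 3: derive deriv(c,a) via R1 from deriv(c,d), deriv(d,a)
round 3: derive deriv(c,b) via R1 from deriv(c,d), deriv(d,b)
round 3: derive deriv(c,c) via R1 from deriv(c,d), deriv(d,c)
round 3: derive deriv(c,e) via R1 from deriv(c,d), deriv(d,e)
round 3: derive deriv(c,f) via R1 from deriv(c,d), deriv(d,f)
round 3: derive deriv(d,d) via R1 from deriv(d,c), deriv(c,d)
round 3: derive deriv(d,i) via R1 from deriv(d,c), deriv(c,i)
round 3: derive deriv(j,b) via R1 from deriv(j,a), deriv(a,b)
round 3: derive deriv(j,e) via R1 from deriv(j,d), deriv(d,e)
round 3: derive deriv(j,j) via R1 from deriv(j,c), deriv(c,j)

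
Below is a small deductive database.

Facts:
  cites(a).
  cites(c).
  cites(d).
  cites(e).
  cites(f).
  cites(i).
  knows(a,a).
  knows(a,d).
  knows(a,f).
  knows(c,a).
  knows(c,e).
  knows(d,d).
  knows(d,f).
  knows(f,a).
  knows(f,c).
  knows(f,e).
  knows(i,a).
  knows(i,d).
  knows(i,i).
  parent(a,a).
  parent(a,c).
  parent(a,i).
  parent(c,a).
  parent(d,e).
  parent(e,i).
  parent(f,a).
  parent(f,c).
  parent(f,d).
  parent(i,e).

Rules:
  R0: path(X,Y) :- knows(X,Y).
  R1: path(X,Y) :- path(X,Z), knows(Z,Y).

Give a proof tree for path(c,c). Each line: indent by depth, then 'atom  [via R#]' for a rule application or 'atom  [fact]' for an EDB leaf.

round 1: derive path(a,a) via R0 from knows(a,a)
round 1: derive path(a,d) via R0 from knows(a,d)
round 1: derive path(a,f) via R0 from knows(a,f)
round 1: derive path(c,a) via R0 from knows(c,a)
round 1: derive path(c,e) via R0 from knows(c,e)
round 1: derive path(d,d) via R0 from knows(d,d)
round 1: derive path(d,f) via R0 from knows(d,f)
round 1: derive path(f,a) via R0 from knows(f,a)
round 1: derive path(f,c) via R0 from knows(f,c)
round 1: derive path(f,e) via R0 from knows(f,e)
round 1: derive path(i,a) via R0 from knows(i,a)
round 1: derive path(i,d) via R0 from knows(i,d)
round 1: derive path(i,i) via R0 from knows(i,i)
round 2: derive path(a,c) via R1 from path(a,f), knows(f,c)
round 2: derive path(a,e) via R1 from path(a,f), knows(f,e)
round 2: derive path(c,d) via R1 from path(c,a), knows(a,d)
round 2: derive path(c,f) via R1 from path(c,a), knows(a,f)
round 2: derive path(d,a) via R1 from path(d,f), knows(f,a)
round 2: derive path(d,c) via R1 from path(d,f), knows(f,c)
round 2: derive path(d,e) via R1 from path(d,f), knows(f,e)
round 2: derive path(f,d) via R1 from path(f,a), knows(a,d)
round 2: derive path(f,f) via R1 from path(f,a), knows(a,f)
round 2: derive path(i,f) via R1 from path(i,a), knows(a,f)
round 3: derive path(c,c) via R1 from path(c,f), knows(f,c)
round 3: derive path(i,c) via R1 from path(i,f), knows(f,c)
round 3: derive path(i,e) via R1 from path(i,f), knows(f,e)

path(c,c)  [via R1]
  path(c,f)  [via R1]
    path(c,a)  [via R0]
      knows(c,a)  [fact]
    knows(a,f)  [fact]
  knows(f,c)  [fact]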